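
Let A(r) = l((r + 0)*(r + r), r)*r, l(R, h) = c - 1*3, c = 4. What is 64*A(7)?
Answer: 448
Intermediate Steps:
l(R, h) = 1 (l(R, h) = 4 - 1*3 = 4 - 3 = 1)
A(r) = r (A(r) = 1*r = r)
64*A(7) = 64*7 = 448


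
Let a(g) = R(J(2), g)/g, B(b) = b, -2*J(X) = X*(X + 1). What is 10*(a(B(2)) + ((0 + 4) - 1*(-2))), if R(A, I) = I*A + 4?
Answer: 50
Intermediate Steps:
J(X) = -X*(1 + X)/2 (J(X) = -X*(X + 1)/2 = -X*(1 + X)/2)
R(A, I) = 4 + A*I (R(A, I) = A*I + 4 = 4 + A*I)
a(g) = (4 - 3*g)/g (a(g) = (4 + (-½*2*(1 + 2))*g)/g = (4 + (-½*2*3)*g)/g = (4 - 3*g)/g)
10*(a(B(2)) + ((0 + 4) - 1*(-2))) = 10*((-3 + 4/2) + ((0 + 4) - 1*(-2))) = 10*((-3 + 4*(½)) + (4 + 2)) = 10*((-3 + 2) + 6) = 10*(-1 + 6) = 10*5 = 50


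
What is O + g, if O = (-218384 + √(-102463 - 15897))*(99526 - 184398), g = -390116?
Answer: 18534296732 - 169744*I*√29590 ≈ 1.8534e+10 - 2.9199e+7*I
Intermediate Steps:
O = 18534686848 - 169744*I*√29590 (O = (-218384 + √(-118360))*(-84872) = (-218384 + 2*I*√29590)*(-84872) = 18534686848 - 169744*I*√29590 ≈ 1.8535e+10 - 2.9199e+7*I)
O + g = (18534686848 - 169744*I*√29590) - 390116 = 18534296732 - 169744*I*√29590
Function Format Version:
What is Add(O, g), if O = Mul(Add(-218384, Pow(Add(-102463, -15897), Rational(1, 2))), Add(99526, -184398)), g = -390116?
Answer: Add(18534296732, Mul(-169744, I, Pow(29590, Rational(1, 2)))) ≈ Add(1.8534e+10, Mul(-2.9199e+7, I))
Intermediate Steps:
O = Add(18534686848, Mul(-169744, I, Pow(29590, Rational(1, 2)))) (O = Mul(Add(-218384, Pow(-118360, Rational(1, 2))), -84872) = Mul(Add(-218384, Mul(2, I, Pow(29590, Rational(1, 2)))), -84872) = Add(18534686848, Mul(-169744, I, Pow(29590, Rational(1, 2)))) ≈ Add(1.8535e+10, Mul(-2.9199e+7, I)))
Add(O, g) = Add(Add(18534686848, Mul(-169744, I, Pow(29590, Rational(1, 2)))), -390116) = Add(18534296732, Mul(-169744, I, Pow(29590, Rational(1, 2))))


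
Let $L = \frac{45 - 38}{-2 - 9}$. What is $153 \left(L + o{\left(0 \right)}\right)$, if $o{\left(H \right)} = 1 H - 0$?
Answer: $- \frac{1071}{11} \approx -97.364$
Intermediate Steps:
$o{\left(H \right)} = H$ ($o{\left(H \right)} = H + 0 = H$)
$L = - \frac{7}{11}$ ($L = \frac{7}{-11} = 7 \left(- \frac{1}{11}\right) = - \frac{7}{11} \approx -0.63636$)
$153 \left(L + o{\left(0 \right)}\right) = 153 \left(- \frac{7}{11} + 0\right) = 153 \left(- \frac{7}{11}\right) = - \frac{1071}{11}$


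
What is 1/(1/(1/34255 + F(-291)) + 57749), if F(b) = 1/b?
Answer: 33964/1951418831 ≈ 1.7405e-5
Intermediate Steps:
1/(1/(1/34255 + F(-291)) + 57749) = 1/(1/(1/34255 + 1/(-291)) + 57749) = 1/(1/(1/34255 - 1/291) + 57749) = 1/(1/(-33964/9968205) + 57749) = 1/(-9968205/33964 + 57749) = 1/(1951418831/33964) = 33964/1951418831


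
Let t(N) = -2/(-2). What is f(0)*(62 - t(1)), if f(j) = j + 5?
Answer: 305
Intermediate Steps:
t(N) = 1 (t(N) = -2*(-1/2) = 1)
f(j) = 5 + j
f(0)*(62 - t(1)) = (5 + 0)*(62 - 1*1) = 5*(62 - 1) = 5*61 = 305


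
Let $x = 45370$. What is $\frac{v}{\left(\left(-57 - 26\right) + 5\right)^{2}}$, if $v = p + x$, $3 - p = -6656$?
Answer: $\frac{5781}{676} \approx 8.5518$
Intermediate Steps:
$p = 6659$ ($p = 3 - -6656 = 3 + 6656 = 6659$)
$v = 52029$ ($v = 6659 + 45370 = 52029$)
$\frac{v}{\left(\left(-57 - 26\right) + 5\right)^{2}} = \frac{52029}{\left(\left(-57 - 26\right) + 5\right)^{2}} = \frac{52029}{\left(-83 + 5\right)^{2}} = \frac{52029}{\left(-78\right)^{2}} = \frac{52029}{6084} = 52029 \cdot \frac{1}{6084} = \frac{5781}{676}$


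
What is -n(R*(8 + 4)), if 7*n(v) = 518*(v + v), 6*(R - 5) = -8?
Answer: -6512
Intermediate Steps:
R = 11/3 (R = 5 + (1/6)*(-8) = 5 - 4/3 = 11/3 ≈ 3.6667)
n(v) = 148*v (n(v) = (518*(v + v))/7 = (518*(2*v))/7 = (1036*v)/7 = 148*v)
-n(R*(8 + 4)) = -148*11*(8 + 4)/3 = -148*(11/3)*12 = -148*44 = -1*6512 = -6512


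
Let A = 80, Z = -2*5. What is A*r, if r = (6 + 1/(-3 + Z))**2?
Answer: 474320/169 ≈ 2806.6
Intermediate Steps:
Z = -10
r = 5929/169 (r = (6 + 1/(-3 - 10))**2 = (6 + 1/(-13))**2 = (6 - 1/13)**2 = (77/13)**2 = 5929/169 ≈ 35.083)
A*r = 80*(5929/169) = 474320/169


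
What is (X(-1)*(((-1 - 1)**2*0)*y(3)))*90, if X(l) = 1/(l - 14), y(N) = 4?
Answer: 0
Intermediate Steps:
X(l) = 1/(-14 + l)
(X(-1)*(((-1 - 1)**2*0)*y(3)))*90 = ((((-1 - 1)**2*0)*4)/(-14 - 1))*90 = ((((-2)**2*0)*4)/(-15))*90 = -4*0*4/15*90 = -0*4*90 = -1/15*0*90 = 0*90 = 0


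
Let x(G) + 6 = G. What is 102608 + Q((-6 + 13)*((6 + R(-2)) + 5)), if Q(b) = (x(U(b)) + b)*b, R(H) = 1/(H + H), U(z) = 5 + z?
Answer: 910863/8 ≈ 1.1386e+5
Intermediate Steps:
R(H) = 1/(2*H)
x(G) = -6 + G
Q(b) = b*(-1 + 2*b) (Q(b) = ((-6 + (5 + b)) + b)*b = ((-1 + b) + b)*b = (-1 + 2*b)*b = b*(-1 + 2*b))
102608 + Q((-6 + 13)*((6 + R(-2)) + 5)) = 102608 + ((-6 + 13)*((6 + (½)/(-2)) + 5))*(-1 + 2*((-6 + 13)*((6 + (½)/(-2)) + 5))) = 102608 + (7*((6 + (½)*(-½)) + 5))*(-1 + 2*(7*((6 + (½)*(-½)) + 5))) = 102608 + (7*((6 - ¼) + 5))*(-1 + 2*(7*((6 - ¼) + 5))) = 102608 + (7*(23/4 + 5))*(-1 + 2*(7*(23/4 + 5))) = 102608 + (7*(43/4))*(-1 + 2*(7*(43/4))) = 102608 + 301*(-1 + 2*(301/4))/4 = 102608 + 301*(-1 + 301/2)/4 = 102608 + (301/4)*(299/2) = 102608 + 89999/8 = 910863/8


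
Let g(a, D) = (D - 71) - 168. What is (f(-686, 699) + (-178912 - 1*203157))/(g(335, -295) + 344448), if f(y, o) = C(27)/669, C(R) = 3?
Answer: -14200231/12782137 ≈ -1.1109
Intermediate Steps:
g(a, D) = -239 + D (g(a, D) = (-71 + D) - 168 = -239 + D)
f(y, o) = 1/223 (f(y, o) = 3/669 = 3*(1/669) = 1/223)
(f(-686, 699) + (-178912 - 1*203157))/(g(335, -295) + 344448) = (1/223 + (-178912 - 1*203157))/((-239 - 295) + 344448) = (1/223 + (-178912 - 203157))/(-534 + 344448) = (1/223 - 382069)/343914 = -85201386/223*1/343914 = -14200231/12782137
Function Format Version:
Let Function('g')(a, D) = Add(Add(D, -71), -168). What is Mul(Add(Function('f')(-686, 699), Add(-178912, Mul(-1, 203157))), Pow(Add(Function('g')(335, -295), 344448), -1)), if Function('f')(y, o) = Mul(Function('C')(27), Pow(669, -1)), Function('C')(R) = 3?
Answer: Rational(-14200231, 12782137) ≈ -1.1109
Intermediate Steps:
Function('g')(a, D) = Add(-239, D) (Function('g')(a, D) = Add(Add(-71, D), -168) = Add(-239, D))
Function('f')(y, o) = Rational(1, 223) (Function('f')(y, o) = Mul(3, Pow(669, -1)) = Mul(3, Rational(1, 669)) = Rational(1, 223))
Mul(Add(Function('f')(-686, 699), Add(-178912, Mul(-1, 203157))), Pow(Add(Function('g')(335, -295), 344448), -1)) = Mul(Add(Rational(1, 223), Add(-178912, Mul(-1, 203157))), Pow(Add(Add(-239, -295), 344448), -1)) = Mul(Add(Rational(1, 223), Add(-178912, -203157)), Pow(Add(-534, 344448), -1)) = Mul(Add(Rational(1, 223), -382069), Pow(343914, -1)) = Mul(Rational(-85201386, 223), Rational(1, 343914)) = Rational(-14200231, 12782137)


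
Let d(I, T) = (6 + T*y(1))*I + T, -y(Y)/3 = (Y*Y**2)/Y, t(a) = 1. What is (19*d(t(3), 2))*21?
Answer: 798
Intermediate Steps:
y(Y) = -3*Y**2 (y(Y) = -3*Y*Y**2/Y = -3*Y**3/Y = -3*Y**2)
d(I, T) = T + I*(6 - 3*T) (d(I, T) = (6 + T*(-3*1**2))*I + T = (6 + T*(-3*1))*I + T = (6 + T*(-3))*I + T = (6 - 3*T)*I + T = I*(6 - 3*T) + T = T + I*(6 - 3*T))
(19*d(t(3), 2))*21 = (19*(2 + 6*1 - 3*1*2))*21 = (19*(2 + 6 - 6))*21 = (19*2)*21 = 38*21 = 798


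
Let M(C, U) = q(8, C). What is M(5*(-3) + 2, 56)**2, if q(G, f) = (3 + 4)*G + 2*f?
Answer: 900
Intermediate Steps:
q(G, f) = 2*f + 7*G (q(G, f) = 7*G + 2*f = 2*f + 7*G)
M(C, U) = 56 + 2*C (M(C, U) = 2*C + 7*8 = 2*C + 56 = 56 + 2*C)
M(5*(-3) + 2, 56)**2 = (56 + 2*(5*(-3) + 2))**2 = (56 + 2*(-15 + 2))**2 = (56 + 2*(-13))**2 = (56 - 26)**2 = 30**2 = 900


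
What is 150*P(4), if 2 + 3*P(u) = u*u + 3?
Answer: 850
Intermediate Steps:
P(u) = ⅓ + u²/3 (P(u) = -⅔ + (u*u + 3)/3 = -⅔ + (u² + 3)/3 = -⅔ + (3 + u²)/3 = -⅔ + (1 + u²/3) = ⅓ + u²/3)
150*P(4) = 150*(⅓ + (⅓)*4²) = 150*(⅓ + (⅓)*16) = 150*(⅓ + 16/3) = 150*(17/3) = 850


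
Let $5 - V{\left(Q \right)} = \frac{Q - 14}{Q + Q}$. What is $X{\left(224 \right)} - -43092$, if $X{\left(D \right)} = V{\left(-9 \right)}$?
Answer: $\frac{775723}{18} \approx 43096.0$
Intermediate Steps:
$V{\left(Q \right)} = 5 - \frac{-14 + Q}{2 Q}$ ($V{\left(Q \right)} = 5 - \frac{Q - 14}{Q + Q} = 5 - \frac{-14 + Q}{2 Q}$)
$X{\left(D \right)} = \frac{67}{18}$ ($X{\left(D \right)} = \frac{9}{2} + \frac{7}{-9} = \frac{9}{2} + 7 \left(- \frac{1}{9}\right) = \frac{9}{2} - \frac{7}{9} = \frac{67}{18}$)
$X{\left(224 \right)} - -43092 = \frac{67}{18} - -43092 = \frac{67}{18} + 43092 = \frac{775723}{18}$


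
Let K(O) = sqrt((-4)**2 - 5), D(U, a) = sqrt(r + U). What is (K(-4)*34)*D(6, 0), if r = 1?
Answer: 34*sqrt(77) ≈ 298.35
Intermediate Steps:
D(U, a) = sqrt(1 + U)
K(O) = sqrt(11) (K(O) = sqrt(16 - 5) = sqrt(11))
(K(-4)*34)*D(6, 0) = (sqrt(11)*34)*sqrt(1 + 6) = (34*sqrt(11))*sqrt(7) = 34*sqrt(77)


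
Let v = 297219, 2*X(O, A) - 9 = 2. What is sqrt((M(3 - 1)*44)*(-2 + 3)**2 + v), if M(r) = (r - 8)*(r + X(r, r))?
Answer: sqrt(295239) ≈ 543.36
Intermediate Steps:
X(O, A) = 11/2 (X(O, A) = 9/2 + (1/2)*2 = 9/2 + 1 = 11/2)
M(r) = (-8 + r)*(11/2 + r) (M(r) = (r - 8)*(r + 11/2) = (-8 + r)*(11/2 + r))
sqrt((M(3 - 1)*44)*(-2 + 3)**2 + v) = sqrt(((-44 + (3 - 1)**2 - 5*(3 - 1)/2)*44)*(-2 + 3)**2 + 297219) = sqrt(((-44 + 2**2 - 5/2*2)*44)*1**2 + 297219) = sqrt(((-44 + 4 - 5)*44)*1 + 297219) = sqrt(-45*44*1 + 297219) = sqrt(-1980*1 + 297219) = sqrt(-1980 + 297219) = sqrt(295239)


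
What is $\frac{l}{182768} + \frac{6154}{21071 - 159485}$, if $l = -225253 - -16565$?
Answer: $- \frac{55165616}{46503033} \approx -1.1863$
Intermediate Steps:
$l = -208688$ ($l = -225253 + 16565 = -208688$)
$\frac{l}{182768} + \frac{6154}{21071 - 159485} = - \frac{208688}{182768} + \frac{6154}{21071 - 159485} = \left(-208688\right) \frac{1}{182768} + \frac{6154}{21071 - 159485} = - \frac{13043}{11423} + \frac{6154}{-138414} = - \frac{13043}{11423} + 6154 \left(- \frac{1}{138414}\right) = - \frac{13043}{11423} - \frac{181}{4071} = - \frac{55165616}{46503033}$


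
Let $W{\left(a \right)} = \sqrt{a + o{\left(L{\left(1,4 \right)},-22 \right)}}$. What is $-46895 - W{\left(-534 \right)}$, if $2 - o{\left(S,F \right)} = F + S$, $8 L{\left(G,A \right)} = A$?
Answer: $-46895 - \frac{i \sqrt{2042}}{2} \approx -46895.0 - 22.594 i$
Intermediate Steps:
$L{\left(G,A \right)} = \frac{A}{8}$
$o{\left(S,F \right)} = 2 - F - S$ ($o{\left(S,F \right)} = 2 - \left(F + S\right) = 2 - F - S$)
$W{\left(a \right)} = \sqrt{\frac{47}{2} + a}$ ($W{\left(a \right)} = \sqrt{a - \left(-24 + \frac{1}{2}\right)} = \sqrt{a + \left(2 + 22 - \frac{1}{2}\right)} = \sqrt{a + \frac{47}{2}} = \sqrt{\frac{47}{2} + a}$)
$-46895 - W{\left(-534 \right)} = -46895 - \frac{\sqrt{94 + 4 \left(-534\right)}}{2} = -46895 - \frac{\sqrt{94 - 2136}}{2} = -46895 - \frac{\sqrt{-2042}}{2} = -46895 - \frac{i \sqrt{2042}}{2}$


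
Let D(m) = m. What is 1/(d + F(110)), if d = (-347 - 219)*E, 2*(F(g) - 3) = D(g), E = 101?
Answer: -1/57108 ≈ -1.7511e-5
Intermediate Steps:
F(g) = 3 + g/2
d = -57166 (d = (-347 - 219)*101 = -566*101 = -57166)
1/(d + F(110)) = 1/(-57166 + (3 + (½)*110)) = 1/(-57166 + (3 + 55)) = 1/(-57166 + 58) = 1/(-57108) = -1/57108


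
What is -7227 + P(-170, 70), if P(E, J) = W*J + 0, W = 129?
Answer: 1803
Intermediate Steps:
P(E, J) = 129*J (P(E, J) = 129*J + 0 = 129*J)
-7227 + P(-170, 70) = -7227 + 129*70 = -7227 + 9030 = 1803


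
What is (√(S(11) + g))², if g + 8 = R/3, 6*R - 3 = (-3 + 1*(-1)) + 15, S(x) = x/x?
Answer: -56/9 ≈ -6.2222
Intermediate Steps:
S(x) = 1
R = 7/3 (R = ½ + ((-3 + 1*(-1)) + 15)/6 = ½ + ((-3 - 1) + 15)/6 = ½ + (-4 + 15)/6 = ½ + (⅙)*11 = ½ + 11/6 = 7/3 ≈ 2.3333)
g = -65/9 (g = -8 + (7/3)/3 = -8 + (⅓)*(7/3) = -8 + 7/9 = -65/9 ≈ -7.2222)
(√(S(11) + g))² = (√(1 - 65/9))² = (√(-56/9))² = (2*I*√14/3)² = -56/9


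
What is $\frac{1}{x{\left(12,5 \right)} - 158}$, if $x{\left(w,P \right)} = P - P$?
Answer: $- \frac{1}{158} \approx -0.0063291$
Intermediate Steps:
$x{\left(w,P \right)} = 0$
$\frac{1}{x{\left(12,5 \right)} - 158} = \frac{1}{0 - 158} = \frac{1}{-158} = - \frac{1}{158}$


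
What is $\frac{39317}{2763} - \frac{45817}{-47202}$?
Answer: $\frac{660811135}{43473042} \approx 15.2$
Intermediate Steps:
$\frac{39317}{2763} - \frac{45817}{-47202} = 39317 \cdot \frac{1}{2763} - - \frac{45817}{47202} = \frac{39317}{2763} + \frac{45817}{47202} = \frac{660811135}{43473042}$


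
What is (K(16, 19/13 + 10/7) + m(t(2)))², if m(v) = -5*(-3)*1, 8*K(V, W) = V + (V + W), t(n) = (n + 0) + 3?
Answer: 198669025/529984 ≈ 374.86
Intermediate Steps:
t(n) = 3 + n (t(n) = n + 3 = 3 + n)
K(V, W) = V/4 + W/8 (K(V, W) = (V + (V + W))/8 = (W + 2*V)/8 = V/4 + W/8)
m(v) = 15 (m(v) = 15*1 = 15)
(K(16, 19/13 + 10/7) + m(t(2)))² = (((¼)*16 + (19/13 + 10/7)/8) + 15)² = ((4 + (19*(1/13) + 10*(⅐))/8) + 15)² = ((4 + (19/13 + 10/7)/8) + 15)² = ((4 + (⅛)*(263/91)) + 15)² = ((4 + 263/728) + 15)² = (3175/728 + 15)² = (14095/728)² = 198669025/529984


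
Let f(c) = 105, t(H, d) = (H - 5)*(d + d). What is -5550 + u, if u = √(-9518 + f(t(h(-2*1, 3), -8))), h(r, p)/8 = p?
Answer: -5550 + I*√9413 ≈ -5550.0 + 97.021*I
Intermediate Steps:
h(r, p) = 8*p
t(H, d) = 2*d*(-5 + H) (t(H, d) = (-5 + H)*(2*d) = 2*d*(-5 + H))
u = I*√9413 (u = √(-9518 + 105) = √(-9413) = I*√9413 ≈ 97.021*I)
-5550 + u = -5550 + I*√9413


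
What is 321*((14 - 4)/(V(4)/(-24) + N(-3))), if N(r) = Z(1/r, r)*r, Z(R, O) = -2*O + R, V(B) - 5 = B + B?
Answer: -77040/421 ≈ -182.99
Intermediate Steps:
V(B) = 5 + 2*B (V(B) = 5 + (B + B) = 5 + 2*B)
Z(R, O) = R - 2*O
N(r) = r*(1/r - 2*r) (N(r) = (1/r - 2*r)*r = r*(1/r - 2*r))
321*((14 - 4)/(V(4)/(-24) + N(-3))) = 321*((14 - 4)/((5 + 2*4)/(-24) + (1 - 2*(-3)²))) = 321*(10/((5 + 8)*(-1/24) + (1 - 2*9))) = 321*(10/(13*(-1/24) + (1 - 18))) = 321*(10/(-13/24 - 17)) = 321*(10/(-421/24)) = 321*(10*(-24/421)) = 321*(-240/421) = -77040/421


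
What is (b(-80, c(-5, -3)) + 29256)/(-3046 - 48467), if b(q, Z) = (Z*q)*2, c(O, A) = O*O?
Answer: -328/669 ≈ -0.49028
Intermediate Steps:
c(O, A) = O**2
b(q, Z) = 2*Z*q
(b(-80, c(-5, -3)) + 29256)/(-3046 - 48467) = (2*(-5)**2*(-80) + 29256)/(-3046 - 48467) = (2*25*(-80) + 29256)/(-51513) = (-4000 + 29256)*(-1/51513) = 25256*(-1/51513) = -328/669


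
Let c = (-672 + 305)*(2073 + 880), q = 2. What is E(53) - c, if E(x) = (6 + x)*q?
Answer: 1083869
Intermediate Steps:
E(x) = 12 + 2*x (E(x) = (6 + x)*2 = 12 + 2*x)
c = -1083751 (c = -367*2953 = -1083751)
E(53) - c = (12 + 2*53) - 1*(-1083751) = (12 + 106) + 1083751 = 118 + 1083751 = 1083869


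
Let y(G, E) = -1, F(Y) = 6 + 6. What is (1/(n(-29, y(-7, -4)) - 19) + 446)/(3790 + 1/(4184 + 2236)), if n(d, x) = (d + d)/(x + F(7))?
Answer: 254811940/2165530289 ≈ 0.11767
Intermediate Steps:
F(Y) = 12
n(d, x) = 2*d/(12 + x) (n(d, x) = (d + d)/(x + 12) = (2*d)/(12 + x) = 2*d/(12 + x))
(1/(n(-29, y(-7, -4)) - 19) + 446)/(3790 + 1/(4184 + 2236)) = (1/(2*(-29)/(12 - 1) - 19) + 446)/(3790 + 1/(4184 + 2236)) = (1/(2*(-29)/11 - 19) + 446)/(3790 + 1/6420) = (1/(2*(-29)*(1/11) - 19) + 446)/(3790 + 1/6420) = (1/(-58/11 - 19) + 446)/(24331801/6420) = (1/(-267/11) + 446)*(6420/24331801) = (-11/267 + 446)*(6420/24331801) = (119071/267)*(6420/24331801) = 254811940/2165530289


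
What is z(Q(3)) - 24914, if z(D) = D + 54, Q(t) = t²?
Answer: -24851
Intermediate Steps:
z(D) = 54 + D
z(Q(3)) - 24914 = (54 + 3²) - 24914 = (54 + 9) - 24914 = 63 - 24914 = -24851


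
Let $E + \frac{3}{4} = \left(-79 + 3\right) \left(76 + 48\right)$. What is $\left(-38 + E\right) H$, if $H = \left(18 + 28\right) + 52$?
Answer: $- \frac{1854699}{2} \approx -9.2735 \cdot 10^{5}$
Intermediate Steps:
$E = - \frac{37699}{4}$ ($E = - \frac{3}{4} + \left(-79 + 3\right) \left(76 + 48\right) = - \frac{3}{4} - 9424 = - \frac{37699}{4} \approx -9424.8$)
$H = 98$ ($H = 46 + 52 = 98$)
$\left(-38 + E\right) H = \left(-38 - \frac{37699}{4}\right) 98 = \left(- \frac{37851}{4}\right) 98 = - \frac{1854699}{2}$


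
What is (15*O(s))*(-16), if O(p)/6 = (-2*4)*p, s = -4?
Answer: -46080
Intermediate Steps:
O(p) = -48*p (O(p) = 6*((-2*4)*p) = 6*(-8*p) = -48*p)
(15*O(s))*(-16) = (15*(-48*(-4)))*(-16) = (15*192)*(-16) = 2880*(-16) = -46080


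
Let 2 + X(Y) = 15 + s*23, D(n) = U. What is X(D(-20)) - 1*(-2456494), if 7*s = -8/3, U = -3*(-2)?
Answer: 51586463/21 ≈ 2.4565e+6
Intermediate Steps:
U = 6
s = -8/21 (s = (-8/3)/7 = (-8*⅓)/7 = (⅐)*(-8/3) = -8/21 ≈ -0.38095)
D(n) = 6
X(Y) = 89/21 (X(Y) = -2 + (15 - 8/21*23) = -2 + (15 - 184/21) = -2 + 131/21 = 89/21)
X(D(-20)) - 1*(-2456494) = 89/21 - 1*(-2456494) = 89/21 + 2456494 = 51586463/21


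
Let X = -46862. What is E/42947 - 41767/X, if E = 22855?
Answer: 2864798359/2012582314 ≈ 1.4234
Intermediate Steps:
E/42947 - 41767/X = 22855/42947 - 41767/(-46862) = 22855*(1/42947) - 41767*(-1/46862) = 22855/42947 + 41767/46862 = 2864798359/2012582314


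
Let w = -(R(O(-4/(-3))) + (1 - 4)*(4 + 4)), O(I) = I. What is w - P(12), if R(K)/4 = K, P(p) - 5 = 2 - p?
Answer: 71/3 ≈ 23.667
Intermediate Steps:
P(p) = 7 - p (P(p) = 5 + (2 - p) = 7 - p)
R(K) = 4*K
w = 56/3 (w = -(4*(-4/(-3)) + (1 - 4)*(4 + 4)) = -(4*(-4*(-⅓)) - 3*8) = -(4*(4/3) - 24) = -(16/3 - 24) = -1*(-56/3) = 56/3 ≈ 18.667)
w - P(12) = 56/3 - (7 - 1*12) = 56/3 - (7 - 12) = 56/3 - 1*(-5) = 56/3 + 5 = 71/3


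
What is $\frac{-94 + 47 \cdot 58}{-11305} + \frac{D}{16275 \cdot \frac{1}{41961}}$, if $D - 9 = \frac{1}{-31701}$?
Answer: $\frac{1276032027748}{55548869775} \approx 22.971$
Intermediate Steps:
$D = \frac{285308}{31701}$ ($D = 9 + \frac{1}{-31701} = 9 - \frac{1}{31701} = \frac{285308}{31701} \approx 9.0$)
$\frac{-94 + 47 \cdot 58}{-11305} + \frac{D}{16275 \cdot \frac{1}{41961}} = \frac{-94 + 47 \cdot 58}{-11305} + \frac{285308}{31701 \cdot \frac{16275}{41961}} = \left(-94 + 2726\right) \left(- \frac{1}{11305}\right) + \frac{285308}{31701 \cdot 16275 \cdot \frac{1}{41961}} = 2632 \left(- \frac{1}{11305}\right) + \frac{285308}{31701 \cdot \frac{5425}{13987}} = - \frac{376}{1615} + \frac{285308}{31701} \cdot \frac{13987}{5425} = - \frac{376}{1615} + \frac{3990602996}{171977925} = \frac{1276032027748}{55548869775}$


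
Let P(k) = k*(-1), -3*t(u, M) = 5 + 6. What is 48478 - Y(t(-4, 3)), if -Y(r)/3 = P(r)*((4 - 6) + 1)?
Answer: 48467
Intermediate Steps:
t(u, M) = -11/3 (t(u, M) = -(5 + 6)/3 = -⅓*11 = -11/3)
P(k) = -k
Y(r) = -3*r (Y(r) = -3*(-r)*((4 - 6) + 1) = -3*(-r)*(-2 + 1) = -3*(-r)*(-1) = -3*r)
48478 - Y(t(-4, 3)) = 48478 - (-3)*(-11)/3 = 48478 - 1*11 = 48478 - 11 = 48467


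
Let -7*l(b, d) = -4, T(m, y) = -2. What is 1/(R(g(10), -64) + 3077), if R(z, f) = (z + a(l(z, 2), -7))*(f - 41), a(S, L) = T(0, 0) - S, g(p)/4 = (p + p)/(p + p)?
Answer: 1/2927 ≈ 0.00034165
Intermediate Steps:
l(b, d) = 4/7 (l(b, d) = -⅐*(-4) = 4/7)
g(p) = 4 (g(p) = 4*((p + p)/(p + p)) = 4*((2*p)/((2*p))) = 4*((2*p)*(1/(2*p))) = 4*1 = 4)
a(S, L) = -2 - S
R(z, f) = (-41 + f)*(-18/7 + z) (R(z, f) = (z + (-2 - 1*4/7))*(f - 41) = (z + (-2 - 4/7))*(-41 + f) = (z - 18/7)*(-41 + f) = (-18/7 + z)*(-41 + f) = (-41 + f)*(-18/7 + z))
1/(R(g(10), -64) + 3077) = 1/((738/7 - 41*4 - 18/7*(-64) - 64*4) + 3077) = 1/((738/7 - 164 + 1152/7 - 256) + 3077) = 1/(-150 + 3077) = 1/2927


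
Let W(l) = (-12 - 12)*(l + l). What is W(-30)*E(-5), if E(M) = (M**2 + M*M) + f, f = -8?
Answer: 60480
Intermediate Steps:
W(l) = -48*l
E(M) = -8 + 2*M**2 (E(M) = (M**2 + M*M) - 8 = (M**2 + M**2) - 8 = 2*M**2 - 8 = -8 + 2*M**2)
W(-30)*E(-5) = (-48*(-30))*(-8 + 2*(-5)**2) = 1440*(-8 + 2*25) = 1440*(-8 + 50) = 1440*42 = 60480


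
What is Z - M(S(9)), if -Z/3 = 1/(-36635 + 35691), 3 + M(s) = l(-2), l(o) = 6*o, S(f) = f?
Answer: 14163/944 ≈ 15.003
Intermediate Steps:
M(s) = -15 (M(s) = -3 + 6*(-2) = -3 - 12 = -15)
Z = 3/944 (Z = -3/(-36635 + 35691) = -3/(-944) = -3*(-1/944) = 3/944 ≈ 0.0031780)
Z - M(S(9)) = 3/944 - 1*(-15) = 3/944 + 15 = 14163/944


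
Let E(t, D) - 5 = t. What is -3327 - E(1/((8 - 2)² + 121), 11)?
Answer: -523125/157 ≈ -3332.0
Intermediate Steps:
E(t, D) = 5 + t
-3327 - E(1/((8 - 2)² + 121), 11) = -3327 - (5 + 1/((8 - 2)² + 121)) = -3327 - (5 + 1/(6² + 121)) = -3327 - (5 + 1/(36 + 121)) = -3327 - (5 + 1/157) = -3327 - 1*786/157 = -3327 - 786/157 = -523125/157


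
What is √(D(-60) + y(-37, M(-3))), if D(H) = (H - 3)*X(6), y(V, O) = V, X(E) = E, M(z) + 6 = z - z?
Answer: I*√415 ≈ 20.372*I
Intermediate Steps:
M(z) = -6 (M(z) = -6 + (z - z) = -6 + 0 = -6)
D(H) = -18 + 6*H (D(H) = (H - 3)*6 = (-3 + H)*6 = -18 + 6*H)
√(D(-60) + y(-37, M(-3))) = √((-18 + 6*(-60)) - 37) = √((-18 - 360) - 37) = √(-378 - 37) = √(-415) = I*√415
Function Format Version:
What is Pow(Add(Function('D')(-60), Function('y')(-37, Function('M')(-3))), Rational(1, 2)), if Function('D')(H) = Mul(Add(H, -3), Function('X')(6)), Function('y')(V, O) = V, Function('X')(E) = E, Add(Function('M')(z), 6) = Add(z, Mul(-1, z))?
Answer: Mul(I, Pow(415, Rational(1, 2))) ≈ Mul(20.372, I)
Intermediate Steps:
Function('M')(z) = -6 (Function('M')(z) = Add(-6, Add(z, Mul(-1, z))) = Add(-6, 0) = -6)
Function('D')(H) = Add(-18, Mul(6, H)) (Function('D')(H) = Mul(Add(H, -3), 6) = Mul(Add(-3, H), 6) = Add(-18, Mul(6, H)))
Pow(Add(Function('D')(-60), Function('y')(-37, Function('M')(-3))), Rational(1, 2)) = Pow(Add(Add(-18, Mul(6, -60)), -37), Rational(1, 2)) = Pow(Add(Add(-18, -360), -37), Rational(1, 2)) = Pow(Add(-378, -37), Rational(1, 2)) = Pow(-415, Rational(1, 2)) = Mul(I, Pow(415, Rational(1, 2)))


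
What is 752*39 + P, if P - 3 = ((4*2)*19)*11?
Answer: 31003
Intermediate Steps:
P = 1675 (P = 3 + ((4*2)*19)*11 = 3 + (8*19)*11 = 3 + 152*11 = 3 + 1672 = 1675)
752*39 + P = 752*39 + 1675 = 29328 + 1675 = 31003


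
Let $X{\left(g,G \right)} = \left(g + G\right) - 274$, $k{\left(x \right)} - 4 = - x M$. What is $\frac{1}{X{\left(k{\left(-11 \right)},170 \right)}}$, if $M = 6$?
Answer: $- \frac{1}{34} \approx -0.029412$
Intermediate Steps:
$k{\left(x \right)} = 4 - 6 x$ ($k{\left(x \right)} = 4 + - x 6 = 4 - 6 x$)
$X{\left(g,G \right)} = -274 + G + g$ ($X{\left(g,G \right)} = \left(G + g\right) - 274 = -274 + G + g$)
$\frac{1}{X{\left(k{\left(-11 \right)},170 \right)}} = \frac{1}{-274 + 170 + \left(4 - -66\right)} = \frac{1}{-274 + 170 + \left(4 + 66\right)} = \frac{1}{-274 + 170 + 70} = \frac{1}{-34} = - \frac{1}{34}$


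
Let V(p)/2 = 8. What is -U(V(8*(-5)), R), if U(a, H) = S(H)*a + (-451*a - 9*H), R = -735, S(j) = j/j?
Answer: 585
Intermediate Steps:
S(j) = 1
V(p) = 16 (V(p) = 2*8 = 16)
U(a, H) = -450*a - 9*H (U(a, H) = 1*a + (-451*a - 9*H) = a + (-451*a - 9*H) = -450*a - 9*H)
-U(V(8*(-5)), R) = -(-450*16 - 9*(-735)) = -(-7200 + 6615) = -1*(-585) = 585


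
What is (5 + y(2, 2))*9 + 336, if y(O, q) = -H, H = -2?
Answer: 399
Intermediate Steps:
y(O, q) = 2 (y(O, q) = -1*(-2) = 2)
(5 + y(2, 2))*9 + 336 = (5 + 2)*9 + 336 = 7*9 + 336 = 63 + 336 = 399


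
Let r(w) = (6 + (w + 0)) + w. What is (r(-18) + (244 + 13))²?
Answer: 51529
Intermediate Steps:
r(w) = 6 + 2*w (r(w) = (6 + w) + w = 6 + 2*w)
(r(-18) + (244 + 13))² = ((6 + 2*(-18)) + (244 + 13))² = ((6 - 36) + 257)² = (-30 + 257)² = 227² = 51529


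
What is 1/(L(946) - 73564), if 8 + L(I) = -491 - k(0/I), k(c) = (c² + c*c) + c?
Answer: -1/74063 ≈ -1.3502e-5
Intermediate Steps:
k(c) = c + 2*c² (k(c) = (c² + c²) + c = 2*c² + c = c + 2*c²)
L(I) = -499 (L(I) = -8 + (-491 - 0/I*(1 + 2*(0/I))) = -8 + (-491 - 0*(1 + 2*0)) = -8 + (-491 - 0*(1 + 0)) = -8 + (-491 - 0) = -8 + (-491 - 1*0) = -8 + (-491 + 0) = -8 - 491 = -499)
1/(L(946) - 73564) = 1/(-499 - 73564) = 1/(-74063) = -1/74063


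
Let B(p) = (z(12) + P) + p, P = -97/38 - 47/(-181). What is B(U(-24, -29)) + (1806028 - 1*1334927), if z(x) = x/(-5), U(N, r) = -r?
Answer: 16201999309/34390 ≈ 4.7113e+5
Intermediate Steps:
P = -15771/6878 (P = -97*1/38 - 47*(-1/181) = -97/38 + 47/181 = -15771/6878 ≈ -2.2930)
z(x) = -x/5 (z(x) = x*(-⅕) = -x/5)
B(p) = -161391/34390 + p (B(p) = (-⅕*12 - 15771/6878) + p = (-12/5 - 15771/6878) + p = -161391/34390 + p)
B(U(-24, -29)) + (1806028 - 1*1334927) = (-161391/34390 - 1*(-29)) + (1806028 - 1*1334927) = (-161391/34390 + 29) + (1806028 - 1334927) = 835919/34390 + 471101 = 16201999309/34390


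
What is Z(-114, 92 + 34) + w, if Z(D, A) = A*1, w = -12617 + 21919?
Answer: 9428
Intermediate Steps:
w = 9302
Z(D, A) = A
Z(-114, 92 + 34) + w = (92 + 34) + 9302 = 126 + 9302 = 9428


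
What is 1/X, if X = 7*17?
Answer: 1/119 ≈ 0.0084034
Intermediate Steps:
X = 119
1/X = 1/119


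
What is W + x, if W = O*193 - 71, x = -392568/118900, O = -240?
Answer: -1379070617/29725 ≈ -46394.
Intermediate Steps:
x = -98142/29725 (x = -392568*1/118900 = -98142/29725 ≈ -3.3017)
W = -46391 (W = -240*193 - 71 = -46320 - 71 = -46391)
W + x = -46391 - 98142/29725 = -1379070617/29725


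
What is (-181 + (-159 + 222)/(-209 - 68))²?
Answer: 2520040000/76729 ≈ 32843.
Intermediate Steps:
(-181 + (-159 + 222)/(-209 - 68))² = (-181 + 63/(-277))² = (-181 + 63*(-1/277))² = (-181 - 63/277)² = (-50200/277)² = 2520040000/76729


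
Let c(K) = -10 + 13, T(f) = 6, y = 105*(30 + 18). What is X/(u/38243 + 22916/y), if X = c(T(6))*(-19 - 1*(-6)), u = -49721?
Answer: -1879261020/156445687 ≈ -12.012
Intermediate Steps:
y = 5040 (y = 105*48 = 5040)
c(K) = 3
X = -39 (X = 3*(-19 - 1*(-6)) = 3*(-19 + 6) = 3*(-13) = -39)
X/(u/38243 + 22916/y) = -39/(-49721/38243 + 22916/5040) = -39/(-49721*1/38243 + 22916*(1/5040)) = -39/(-49721/38243 + 5729/1260) = -39/156445687/48186180 = -39*48186180/156445687 = -1879261020/156445687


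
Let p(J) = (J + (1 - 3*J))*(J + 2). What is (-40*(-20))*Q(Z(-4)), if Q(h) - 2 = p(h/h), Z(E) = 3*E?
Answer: -800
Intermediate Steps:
p(J) = (1 - 2*J)*(2 + J)
Q(h) = -1 (Q(h) = 2 + (2 - 3*h/h - 2*(h/h)²) = 2 + (2 - 3*1 - 2*1²) = 2 + (2 - 3 - 2*1) = 2 + (2 - 3 - 2) = 2 - 3 = -1)
(-40*(-20))*Q(Z(-4)) = -40*(-20)*(-1) = 800*(-1) = -800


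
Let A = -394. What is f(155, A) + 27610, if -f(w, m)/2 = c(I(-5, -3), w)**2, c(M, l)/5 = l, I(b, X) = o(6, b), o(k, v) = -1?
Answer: -1173640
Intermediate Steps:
I(b, X) = -1
c(M, l) = 5*l
f(w, m) = -50*w**2 (f(w, m) = -2*25*w**2 = -50*w**2)
f(155, A) + 27610 = -50*155**2 + 27610 = -50*24025 + 27610 = -1201250 + 27610 = -1173640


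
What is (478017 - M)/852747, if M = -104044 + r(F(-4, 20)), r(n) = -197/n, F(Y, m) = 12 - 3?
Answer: 5238746/7674723 ≈ 0.68260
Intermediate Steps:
F(Y, m) = 9
M = -936593/9 (M = -104044 - 197/9 = -936593/9 ≈ -1.0407e+5)
(478017 - M)/852747 = (478017 - 1*(-936593/9))/852747 = (478017 + 936593/9)*(1/852747) = (5238746/9)*(1/852747) = 5238746/7674723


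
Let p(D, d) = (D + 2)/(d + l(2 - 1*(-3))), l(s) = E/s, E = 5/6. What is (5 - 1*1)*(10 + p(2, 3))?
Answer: 856/19 ≈ 45.053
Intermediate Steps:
E = ⅚ (E = 5*(⅙) = ⅚ ≈ 0.83333)
l(s) = 5/(6*s)
p(D, d) = (2 + D)/(⅙ + d) (p(D, d) = (D + 2)/(d + 5/(6*(2 - 1*(-3)))) = (2 + D)/(d + 5/(6*(2 + 3))) = (2 + D)/(d + (⅚)/5) = (2 + D)/(d + (⅚)*(⅕)) = (2 + D)/(d + ⅙) = (2 + D)/(⅙ + d))
(5 - 1*1)*(10 + p(2, 3)) = (5 - 1*1)*(10 + 6*(2 + 2)/(1 + 6*3)) = (5 - 1)*(10 + 6*4/(1 + 18)) = 4*(10 + 6*4/19) = 4*(10 + 6*(1/19)*4) = 4*(10 + 24/19) = 4*(214/19) = 856/19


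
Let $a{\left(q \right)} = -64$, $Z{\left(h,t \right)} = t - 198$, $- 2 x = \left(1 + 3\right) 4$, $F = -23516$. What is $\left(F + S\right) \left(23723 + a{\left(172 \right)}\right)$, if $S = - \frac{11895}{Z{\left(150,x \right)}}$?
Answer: $- \frac{114329775259}{206} \approx -5.55 \cdot 10^{8}$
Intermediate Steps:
$x = -8$ ($x = - \frac{\left(1 + 3\right) 4}{2} = - \frac{4 \cdot 4}{2} = \left(- \frac{1}{2}\right) 16 = -8$)
$Z{\left(h,t \right)} = -198 + t$
$S = \frac{11895}{206}$ ($S = - \frac{11895}{-198 - 8} = - \frac{11895}{-206} = \left(-11895\right) \left(- \frac{1}{206}\right) = \frac{11895}{206} \approx 57.743$)
$\left(F + S\right) \left(23723 + a{\left(172 \right)}\right) = \left(-23516 + \frac{11895}{206}\right) \left(23723 - 64\right) = \left(- \frac{4832401}{206}\right) 23659 = - \frac{114329775259}{206}$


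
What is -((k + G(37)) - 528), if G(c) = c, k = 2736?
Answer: -2245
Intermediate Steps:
-((k + G(37)) - 528) = -((2736 + 37) - 528) = -(2773 - 528) = -1*2245 = -2245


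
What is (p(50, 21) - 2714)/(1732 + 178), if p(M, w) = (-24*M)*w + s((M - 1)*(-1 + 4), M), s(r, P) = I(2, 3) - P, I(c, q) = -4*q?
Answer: -13988/955 ≈ -14.647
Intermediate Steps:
s(r, P) = -12 - P (s(r, P) = -4*3 - P = -12 - P)
p(M, w) = -12 - M - 24*M*w (p(M, w) = (-24*M)*w + (-12 - M) = -24*M*w + (-12 - M) = -12 - M - 24*M*w)
(p(50, 21) - 2714)/(1732 + 178) = ((-12 - 1*50 - 24*50*21) - 2714)/(1732 + 178) = ((-12 - 50 - 25200) - 2714)/1910 = (-25262 - 2714)*(1/1910) = -27976*1/1910 = -13988/955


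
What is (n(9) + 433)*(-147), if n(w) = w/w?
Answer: -63798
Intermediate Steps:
n(w) = 1
(n(9) + 433)*(-147) = (1 + 433)*(-147) = 434*(-147) = -63798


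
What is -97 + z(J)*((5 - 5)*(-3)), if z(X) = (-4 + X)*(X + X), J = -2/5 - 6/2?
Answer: -97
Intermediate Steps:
J = -17/5 (J = -2*⅕ - 6*½ = -⅖ - 3 = -17/5 ≈ -3.4000)
z(X) = 2*X*(-4 + X) (z(X) = (-4 + X)*(2*X) = 2*X*(-4 + X))
-97 + z(J)*((5 - 5)*(-3)) = -97 + (2*(-17/5)*(-4 - 17/5))*((5 - 5)*(-3)) = -97 + (2*(-17/5)*(-37/5))*(0*(-3)) = -97 + (1258/25)*0 = -97 + 0 = -97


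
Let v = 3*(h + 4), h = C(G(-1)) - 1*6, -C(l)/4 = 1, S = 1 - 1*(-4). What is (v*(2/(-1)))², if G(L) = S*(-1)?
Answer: 1296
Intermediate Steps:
S = 5 (S = 1 + 4 = 5)
G(L) = -5 (G(L) = 5*(-1) = -5)
C(l) = -4 (C(l) = -4*1 = -4)
h = -10 (h = -4 - 1*6 = -4 - 6 = -10)
v = -18 (v = 3*(-10 + 4) = 3*(-6) = -18)
(v*(2/(-1)))² = (-36/(-1))² = (-36*(-1))² = (-18*(-2))² = 36² = 1296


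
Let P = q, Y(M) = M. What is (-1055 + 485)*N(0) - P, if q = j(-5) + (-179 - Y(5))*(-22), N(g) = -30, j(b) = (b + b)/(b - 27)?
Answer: 208827/16 ≈ 13052.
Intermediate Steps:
j(b) = 2*b/(-27 + b) (j(b) = (2*b)/(-27 + b) = 2*b/(-27 + b))
q = 64773/16 (q = 2*(-5)/(-27 - 5) + (-179 - 1*5)*(-22) = 2*(-5)/(-32) + (-179 - 5)*(-22) = 2*(-5)*(-1/32) - 184*(-22) = 5/16 + 4048 = 64773/16 ≈ 4048.3)
P = 64773/16 ≈ 4048.3
(-1055 + 485)*N(0) - P = (-1055 + 485)*(-30) - 1*64773/16 = -570*(-30) - 64773/16 = 17100 - 64773/16 = 208827/16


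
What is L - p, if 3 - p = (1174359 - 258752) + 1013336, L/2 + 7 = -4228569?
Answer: -6528212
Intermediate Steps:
L = -8457152 (L = -14 + 2*(-4228569) = -14 - 8457138 = -8457152)
p = -1928940 (p = 3 - ((1174359 - 258752) + 1013336) = 3 - (915607 + 1013336) = 3 - 1*1928943 = 3 - 1928943 = -1928940)
L - p = -8457152 - 1*(-1928940) = -8457152 + 1928940 = -6528212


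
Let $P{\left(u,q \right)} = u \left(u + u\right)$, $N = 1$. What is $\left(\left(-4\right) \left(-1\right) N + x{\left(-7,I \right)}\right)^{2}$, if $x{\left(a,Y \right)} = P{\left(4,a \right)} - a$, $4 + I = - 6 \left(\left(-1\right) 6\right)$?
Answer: $1849$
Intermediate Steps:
$P{\left(u,q \right)} = 2 u^{2}$ ($P{\left(u,q \right)} = u 2 u = 2 u^{2}$)
$I = 32$ ($I = -4 - 6 \left(\left(-1\right) 6\right) = -4 - -36 = -4 + 36 = 32$)
$x{\left(a,Y \right)} = 32 - a$ ($x{\left(a,Y \right)} = 2 \cdot 4^{2} - a = 2 \cdot 16 - a = 32 - a$)
$\left(\left(-4\right) \left(-1\right) N + x{\left(-7,I \right)}\right)^{2} = \left(\left(-4\right) \left(-1\right) 1 + \left(32 - -7\right)\right)^{2} = \left(4 \cdot 1 + \left(32 + 7\right)\right)^{2} = \left(4 + 39\right)^{2} = 43^{2} = 1849$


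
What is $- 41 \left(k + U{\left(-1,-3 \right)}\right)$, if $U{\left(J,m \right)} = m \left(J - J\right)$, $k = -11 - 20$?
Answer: $1271$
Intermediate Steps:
$k = -31$
$U{\left(J,m \right)} = 0$ ($U{\left(J,m \right)} = m 0 = 0$)
$- 41 \left(k + U{\left(-1,-3 \right)}\right) = - 41 \left(-31 + 0\right) = \left(-41\right) \left(-31\right) = 1271$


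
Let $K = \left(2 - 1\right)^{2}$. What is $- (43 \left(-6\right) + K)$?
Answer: $257$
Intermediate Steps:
$K = 1$ ($K = 1^{2} = 1$)
$- (43 \left(-6\right) + K) = - (43 \left(-6\right) + 1) = - (-258 + 1) = \left(-1\right) \left(-257\right) = 257$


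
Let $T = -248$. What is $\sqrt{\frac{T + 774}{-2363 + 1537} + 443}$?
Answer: $\frac{2 \sqrt{18863362}}{413} \approx 21.032$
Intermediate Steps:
$\sqrt{\frac{T + 774}{-2363 + 1537} + 443} = \sqrt{\frac{-248 + 774}{-2363 + 1537} + 443} = \sqrt{\frac{526}{-826} + 443} = \sqrt{526 \left(- \frac{1}{826}\right) + 443} = \sqrt{- \frac{263}{413} + 443} = \sqrt{\frac{182696}{413}} = \frac{2 \sqrt{18863362}}{413}$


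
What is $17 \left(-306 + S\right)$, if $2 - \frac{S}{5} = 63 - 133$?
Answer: $918$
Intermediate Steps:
$S = 360$ ($S = 10 - 5 \left(63 - 133\right) = 10 - -350 = 10 + 350 = 360$)
$17 \left(-306 + S\right) = 17 \left(-306 + 360\right) = 17 \cdot 54 = 918$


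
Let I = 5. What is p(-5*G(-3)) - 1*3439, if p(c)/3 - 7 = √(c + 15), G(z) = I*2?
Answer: -3418 + 3*I*√35 ≈ -3418.0 + 17.748*I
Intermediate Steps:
G(z) = 10 (G(z) = 5*2 = 10)
p(c) = 21 + 3*√(15 + c) (p(c) = 21 + 3*√(c + 15) = 21 + 3*√(15 + c))
p(-5*G(-3)) - 1*3439 = (21 + 3*√(15 - 5*10)) - 1*3439 = (21 + 3*√(15 - 50)) - 3439 = (21 + 3*√(-35)) - 3439 = (21 + 3*(I*√35)) - 3439 = (21 + 3*I*√35) - 3439 = -3418 + 3*I*√35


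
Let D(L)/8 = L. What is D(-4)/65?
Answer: -32/65 ≈ -0.49231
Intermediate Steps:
D(L) = 8*L
D(-4)/65 = (8*(-4))/65 = -32*1/65 = -32/65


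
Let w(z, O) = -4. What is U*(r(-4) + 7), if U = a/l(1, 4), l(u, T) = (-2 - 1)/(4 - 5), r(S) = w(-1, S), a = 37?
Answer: 37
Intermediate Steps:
r(S) = -4
l(u, T) = 3 (l(u, T) = -3/(-1) = -3*(-1) = 3)
U = 37/3 ≈ 12.333
U*(r(-4) + 7) = 37*(-4 + 7)/3 = (37/3)*3 = 37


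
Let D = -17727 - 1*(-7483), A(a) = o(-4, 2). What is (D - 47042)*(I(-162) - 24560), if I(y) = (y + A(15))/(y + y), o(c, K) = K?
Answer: 113960185520/81 ≈ 1.4069e+9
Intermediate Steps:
A(a) = 2
I(y) = (2 + y)/(2*y) (I(y) = (y + 2)/(y + y) = (2 + y)/((2*y)) = (2 + y)*(1/(2*y)) = (2 + y)/(2*y))
D = -10244 (D = -17727 + 7483 = -10244)
(D - 47042)*(I(-162) - 24560) = (-10244 - 47042)*((1/2)*(2 - 162)/(-162) - 24560) = -57286*((1/2)*(-1/162)*(-160) - 24560) = -57286*(40/81 - 24560) = -57286*(-1989320/81) = 113960185520/81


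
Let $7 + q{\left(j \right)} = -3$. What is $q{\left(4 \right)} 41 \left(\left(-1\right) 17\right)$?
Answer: $6970$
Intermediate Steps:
$q{\left(j \right)} = -10$ ($q{\left(j \right)} = -7 - 3 = -10$)
$q{\left(4 \right)} 41 \left(\left(-1\right) 17\right) = \left(-10\right) 41 \left(\left(-1\right) 17\right) = \left(-410\right) \left(-17\right) = 6970$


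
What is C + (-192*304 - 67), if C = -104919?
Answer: -163354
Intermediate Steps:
C + (-192*304 - 67) = -104919 + (-192*304 - 67) = -104919 + (-58368 - 67) = -104919 - 58435 = -163354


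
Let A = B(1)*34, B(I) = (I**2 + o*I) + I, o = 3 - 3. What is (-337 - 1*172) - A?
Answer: -577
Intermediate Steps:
o = 0
B(I) = I + I**2 (B(I) = (I**2 + 0*I) + I = (I**2 + 0) + I = I**2 + I = I + I**2)
A = 68 (A = (1*(1 + 1))*34 = (1*2)*34 = 2*34 = 68)
(-337 - 1*172) - A = (-337 - 1*172) - 1*68 = (-337 - 172) - 68 = -509 - 68 = -577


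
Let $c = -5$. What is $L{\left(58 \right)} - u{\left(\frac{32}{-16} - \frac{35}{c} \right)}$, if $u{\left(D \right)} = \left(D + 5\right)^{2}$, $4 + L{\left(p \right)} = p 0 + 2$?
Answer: $-102$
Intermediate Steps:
$L{\left(p \right)} = -2$ ($L{\left(p \right)} = -4 + \left(p 0 + 2\right) = -4 + \left(0 + 2\right) = -4 + 2 = -2$)
$u{\left(D \right)} = \left(5 + D\right)^{2}$
$L{\left(58 \right)} - u{\left(\frac{32}{-16} - \frac{35}{c} \right)} = -2 - \left(5 + \left(\frac{32}{-16} - \frac{35}{-5}\right)\right)^{2} = -2 - \left(5 + \left(32 \left(- \frac{1}{16}\right) - -7\right)\right)^{2} = -2 - \left(5 + \left(-2 + 7\right)\right)^{2} = -2 - \left(5 + 5\right)^{2} = -2 - 10^{2} = -2 - 100 = -102$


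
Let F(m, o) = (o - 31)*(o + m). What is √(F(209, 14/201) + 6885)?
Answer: √16903894/201 ≈ 20.455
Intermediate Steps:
F(m, o) = (-31 + o)*(m + o)
√(F(209, 14/201) + 6885) = √(((14/201)² - 31*209 - 434/201 + 209*(14/201)) + 6885) = √(((14*(1/201))² - 6479 - 434/201 + 209*(14*(1/201))) + 6885) = √(((14/201)² - 6479 - 31*14/201 + 209*(14/201)) + 6885) = √((196/40401 - 6479 - 434/201 + 2926/201) + 6885) = √(-261256991/40401 + 6885) = √(16903894/40401) = √16903894/201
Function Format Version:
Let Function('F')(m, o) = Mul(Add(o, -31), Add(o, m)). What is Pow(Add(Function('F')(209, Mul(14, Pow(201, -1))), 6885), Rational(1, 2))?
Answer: Mul(Rational(1, 201), Pow(16903894, Rational(1, 2))) ≈ 20.455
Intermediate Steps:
Function('F')(m, o) = Mul(Add(-31, o), Add(m, o))
Pow(Add(Function('F')(209, Mul(14, Pow(201, -1))), 6885), Rational(1, 2)) = Pow(Add(Add(Pow(Mul(14, Pow(201, -1)), 2), Mul(-31, 209), Mul(-31, Mul(14, Pow(201, -1))), Mul(209, Mul(14, Pow(201, -1)))), 6885), Rational(1, 2)) = Pow(Add(Add(Pow(Mul(14, Rational(1, 201)), 2), -6479, Mul(-31, Mul(14, Rational(1, 201))), Mul(209, Mul(14, Rational(1, 201)))), 6885), Rational(1, 2)) = Pow(Add(Add(Pow(Rational(14, 201), 2), -6479, Mul(-31, Rational(14, 201)), Mul(209, Rational(14, 201))), 6885), Rational(1, 2)) = Pow(Add(Add(Rational(196, 40401), -6479, Rational(-434, 201), Rational(2926, 201)), 6885), Rational(1, 2)) = Pow(Add(Rational(-261256991, 40401), 6885), Rational(1, 2)) = Pow(Rational(16903894, 40401), Rational(1, 2)) = Mul(Rational(1, 201), Pow(16903894, Rational(1, 2)))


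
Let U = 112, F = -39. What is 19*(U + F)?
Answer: 1387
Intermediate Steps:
19*(U + F) = 19*(112 - 39) = 19*73 = 1387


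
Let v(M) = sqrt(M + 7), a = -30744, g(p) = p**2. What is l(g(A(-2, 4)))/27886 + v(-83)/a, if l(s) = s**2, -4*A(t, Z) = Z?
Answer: 1/27886 - I*sqrt(19)/15372 ≈ 3.586e-5 - 0.00028356*I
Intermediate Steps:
A(t, Z) = -Z/4
v(M) = sqrt(7 + M)
l(g(A(-2, 4)))/27886 + v(-83)/a = ((-1/4*4)**2)**2/27886 + sqrt(7 - 83)/(-30744) = ((-1)**2)**2*(1/27886) + sqrt(-76)*(-1/30744) = 1**2*(1/27886) + (2*I*sqrt(19))*(-1/30744) = 1*(1/27886) - I*sqrt(19)/15372 = 1/27886 - I*sqrt(19)/15372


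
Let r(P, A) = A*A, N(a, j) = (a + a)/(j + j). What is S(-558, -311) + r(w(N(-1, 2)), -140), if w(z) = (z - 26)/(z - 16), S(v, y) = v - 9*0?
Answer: 19042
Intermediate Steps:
N(a, j) = a/j (N(a, j) = (2*a)/((2*j)) = (2*a)*(1/(2*j)) = a/j)
S(v, y) = v (S(v, y) = v + 0 = v)
w(z) = (-26 + z)/(-16 + z)
r(P, A) = A**2
S(-558, -311) + r(w(N(-1, 2)), -140) = -558 + (-140)**2 = -558 + 19600 = 19042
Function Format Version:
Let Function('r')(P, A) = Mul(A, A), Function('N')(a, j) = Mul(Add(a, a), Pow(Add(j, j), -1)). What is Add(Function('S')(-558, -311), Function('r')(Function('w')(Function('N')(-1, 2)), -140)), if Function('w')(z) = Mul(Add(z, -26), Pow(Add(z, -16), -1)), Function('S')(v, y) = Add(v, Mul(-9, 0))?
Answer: 19042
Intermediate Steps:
Function('N')(a, j) = Mul(a, Pow(j, -1)) (Function('N')(a, j) = Mul(Mul(2, a), Pow(Mul(2, j), -1)) = Mul(Mul(2, a), Mul(Rational(1, 2), Pow(j, -1))) = Mul(a, Pow(j, -1)))
Function('S')(v, y) = v (Function('S')(v, y) = Add(v, 0) = v)
Function('w')(z) = Mul(Pow(Add(-16, z), -1), Add(-26, z)) (Function('w')(z) = Mul(Add(-26, z), Pow(Add(-16, z), -1)) = Mul(Pow(Add(-16, z), -1), Add(-26, z)))
Function('r')(P, A) = Pow(A, 2)
Add(Function('S')(-558, -311), Function('r')(Function('w')(Function('N')(-1, 2)), -140)) = Add(-558, Pow(-140, 2)) = Add(-558, 19600) = 19042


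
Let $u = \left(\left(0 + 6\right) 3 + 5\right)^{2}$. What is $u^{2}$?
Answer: $279841$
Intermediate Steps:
$u = 529$ ($u = \left(6 \cdot 3 + 5\right)^{2} = \left(18 + 5\right)^{2} = 23^{2} = 529$)
$u^{2} = 529^{2} = 279841$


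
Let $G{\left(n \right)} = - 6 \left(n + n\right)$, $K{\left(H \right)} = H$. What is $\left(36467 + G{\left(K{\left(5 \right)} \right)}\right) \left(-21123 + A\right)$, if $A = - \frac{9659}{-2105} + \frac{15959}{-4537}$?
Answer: $- \frac{7344112993150969}{9550385} \approx -7.6899 \cdot 10^{8}$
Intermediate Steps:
$G{\left(n \right)} = - 12 n$ ($G{\left(n \right)} = - 6 \cdot 2 n = - 12 n$)
$A = \frac{10229188}{9550385}$ ($A = \left(-9659\right) \left(- \frac{1}{2105}\right) + 15959 \left(- \frac{1}{4537}\right) = \frac{9659}{2105} - \frac{15959}{4537} = \frac{10229188}{9550385} \approx 1.0711$)
$\left(36467 + G{\left(K{\left(5 \right)} \right)}\right) \left(-21123 + A\right) = \left(36467 - 60\right) \left(-21123 + \frac{10229188}{9550385}\right) = \left(36467 - 60\right) \left(- \frac{201722553167}{9550385}\right) = 36407 \left(- \frac{201722553167}{9550385}\right) = - \frac{7344112993150969}{9550385}$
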